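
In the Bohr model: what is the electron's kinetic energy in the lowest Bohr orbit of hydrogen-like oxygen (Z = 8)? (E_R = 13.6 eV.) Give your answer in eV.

870 eV

For a Coulomb orbit the virial theorem gives K = −E_n.
E_n = −E_R·Z²/n², so K = E_R·Z²/n² = 13.6 × 8²/1² = 870 eV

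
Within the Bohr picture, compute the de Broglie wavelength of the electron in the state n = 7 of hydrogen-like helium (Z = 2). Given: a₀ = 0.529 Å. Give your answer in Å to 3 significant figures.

11.6 Å

The Bohr quantisation condition is nλ = 2πr_n.
r_n = n²a₀/Z = 13.0 Å
λ = 2πr_n/n = 2π·13.0/7 = 11.6 Å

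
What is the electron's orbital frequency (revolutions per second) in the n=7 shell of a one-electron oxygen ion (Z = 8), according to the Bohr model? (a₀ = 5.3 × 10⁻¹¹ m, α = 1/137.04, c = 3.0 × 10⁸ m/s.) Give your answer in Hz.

1.2 × 10¹⁵ Hz

r = n²a₀/Z = 3.2 × 10⁻¹⁰ m, v = Zαc/n = 2.5 × 10⁶ m/s
f = v/(2πr) = 1.2 × 10¹⁵ Hz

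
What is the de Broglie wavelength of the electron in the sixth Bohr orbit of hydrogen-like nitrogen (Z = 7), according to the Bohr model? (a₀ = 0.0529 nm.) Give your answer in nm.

The Bohr quantisation condition is nλ = 2πr_n.
r_n = n²a₀/Z = 0.272 nm
λ = 2πr_n/n = 2π·0.272/6 = 0.285 nm

0.285 nm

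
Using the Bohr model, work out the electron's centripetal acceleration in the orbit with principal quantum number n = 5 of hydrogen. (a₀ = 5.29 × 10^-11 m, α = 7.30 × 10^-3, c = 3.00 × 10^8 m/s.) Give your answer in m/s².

1.45 × 10^20 m/s²

r = n²a₀/Z = 1.32 × 10^-9 m, v = Zαc/n = 4.38 × 10^5 m/s
a = v²/r = (4.38 × 10^5)² / 1.32 × 10^-9 = 1.45 × 10^20 m/s²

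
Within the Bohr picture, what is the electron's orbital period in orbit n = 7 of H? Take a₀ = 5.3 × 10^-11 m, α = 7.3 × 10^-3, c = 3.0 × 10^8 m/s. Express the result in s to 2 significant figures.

5.2 × 10^-14 s

r = n²a₀/Z = 7²·5.3 × 10^-11/1 = 2.6 × 10^-9 m
v = Zαc/n = 1·0.0073·3.0 × 10^8/7 = 3.1 × 10^5 m/s
T = 2πr/v = 5.2 × 10^-14 s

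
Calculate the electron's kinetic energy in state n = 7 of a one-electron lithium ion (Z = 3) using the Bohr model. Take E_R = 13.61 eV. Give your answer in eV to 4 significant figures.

For a Coulomb orbit the virial theorem gives K = −E_n.
E_n = −E_R·Z²/n², so K = E_R·Z²/n² = 13.61 × 3²/7² = 2.500 eV

2.500 eV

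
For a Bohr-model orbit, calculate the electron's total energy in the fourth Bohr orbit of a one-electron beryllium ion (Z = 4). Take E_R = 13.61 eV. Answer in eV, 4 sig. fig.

E_n = −E_R·Z²/n² = −13.61 × 4²/4² = -13.61 eV

-13.61 eV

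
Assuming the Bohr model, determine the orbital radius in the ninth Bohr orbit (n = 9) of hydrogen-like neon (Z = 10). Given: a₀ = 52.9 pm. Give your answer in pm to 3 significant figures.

428 pm

r_n = n²a₀/Z = 9² × 52.9 / 10
    = 81 × 52.9 / 10 = 428 pm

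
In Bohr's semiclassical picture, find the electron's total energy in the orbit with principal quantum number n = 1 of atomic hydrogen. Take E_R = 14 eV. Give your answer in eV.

E_n = −E_R·Z²/n² = −14 × 1²/1² = -14 eV

-14 eV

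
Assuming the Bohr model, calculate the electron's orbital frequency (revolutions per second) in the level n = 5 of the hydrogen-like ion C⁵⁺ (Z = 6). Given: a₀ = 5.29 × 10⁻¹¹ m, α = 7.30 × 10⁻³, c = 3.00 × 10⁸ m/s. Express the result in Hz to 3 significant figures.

1.90 × 10¹⁵ Hz

r = n²a₀/Z = 2.20 × 10⁻¹⁰ m, v = Zαc/n = 2.63 × 10⁶ m/s
f = v/(2πr) = 1.90 × 10¹⁵ Hz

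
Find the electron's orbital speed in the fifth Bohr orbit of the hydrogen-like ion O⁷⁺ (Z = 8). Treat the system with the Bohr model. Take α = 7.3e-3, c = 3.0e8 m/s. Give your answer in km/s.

v_n = Zαc/n = 8 × 0.0073 × 3.0e8 / 5
    = 3500 km/s

3500 km/s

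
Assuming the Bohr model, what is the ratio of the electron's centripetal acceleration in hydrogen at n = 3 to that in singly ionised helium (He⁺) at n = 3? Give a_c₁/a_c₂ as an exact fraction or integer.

a_c ∝ Z^3 · n^-4
a_c₁/a_c₂ = (1/2)^3 · (3/3)^-4 = 1/8

1/8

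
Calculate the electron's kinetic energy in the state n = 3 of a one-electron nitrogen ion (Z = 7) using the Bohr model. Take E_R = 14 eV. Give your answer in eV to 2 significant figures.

76 eV

For a Coulomb orbit the virial theorem gives K = −E_n.
E_n = −E_R·Z²/n², so K = E_R·Z²/n² = 14 × 7²/3² = 76 eV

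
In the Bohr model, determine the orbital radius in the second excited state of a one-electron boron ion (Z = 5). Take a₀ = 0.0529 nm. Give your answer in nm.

0.0952 nm

r_n = n²a₀/Z = 3² × 0.0529 / 5
    = 9 × 0.0529 / 5 = 0.0952 nm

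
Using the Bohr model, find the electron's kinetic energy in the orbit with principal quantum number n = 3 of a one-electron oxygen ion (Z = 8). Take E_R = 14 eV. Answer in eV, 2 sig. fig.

100 eV

For a Coulomb orbit the virial theorem gives K = −E_n.
E_n = −E_R·Z²/n², so K = E_R·Z²/n² = 14 × 8²/3² = 100 eV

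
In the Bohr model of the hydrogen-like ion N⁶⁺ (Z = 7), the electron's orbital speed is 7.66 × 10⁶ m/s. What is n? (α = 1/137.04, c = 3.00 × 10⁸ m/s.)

v_n = Zαc/n ⇒ n = Zαc/v = 7 × 0.00730 × 3.00 × 10⁸ / 7.66 × 10⁶ ≈ 2.00
n = 2

2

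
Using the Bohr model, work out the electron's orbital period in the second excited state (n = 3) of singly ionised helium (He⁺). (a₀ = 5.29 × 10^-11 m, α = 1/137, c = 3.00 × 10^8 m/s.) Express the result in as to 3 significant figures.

1020 as

r = n²a₀/Z = 3²·5.29 × 10^-11/2 = 2.38 × 10^-10 m
v = Zαc/n = 2·0.00730·3.00 × 10^8/3 = 1.46 × 10^6 m/s
T = 2πr/v = 1.02 × 10^-15 s = 1020 as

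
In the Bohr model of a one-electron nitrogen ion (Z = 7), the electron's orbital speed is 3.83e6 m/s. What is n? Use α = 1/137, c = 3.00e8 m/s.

v_n = Zαc/n ⇒ n = Zαc/v = 7 × 0.00730 × 3.00e8 / 3.83e6 ≈ 4.00
n = 4

4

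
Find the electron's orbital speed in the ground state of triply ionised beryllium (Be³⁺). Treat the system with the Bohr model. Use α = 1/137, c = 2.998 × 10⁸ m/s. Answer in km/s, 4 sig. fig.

v_n = Zαc/n = 4 × 0.007299 × 2.998 × 10⁸ / 1
    = 8753 km/s

8753 km/s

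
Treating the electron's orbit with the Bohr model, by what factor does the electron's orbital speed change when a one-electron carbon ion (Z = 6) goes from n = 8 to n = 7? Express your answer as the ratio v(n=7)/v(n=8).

v ∝ Z^1 · n^-1; with Z fixed, v ∝ n^-1.
v(n=7)/v(n=8) = (7/8)^-1 = 8/7

8/7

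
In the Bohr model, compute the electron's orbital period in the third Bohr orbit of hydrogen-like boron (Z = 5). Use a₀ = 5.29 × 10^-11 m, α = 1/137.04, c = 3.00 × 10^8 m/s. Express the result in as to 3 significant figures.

r = n²a₀/Z = 3²·5.29 × 10^-11/5 = 9.52 × 10^-11 m
v = Zαc/n = 5·0.00730·3.00 × 10^8/3 = 3.65 × 10^6 m/s
T = 2πr/v = 1.64 × 10^-16 s = 164 as

164 as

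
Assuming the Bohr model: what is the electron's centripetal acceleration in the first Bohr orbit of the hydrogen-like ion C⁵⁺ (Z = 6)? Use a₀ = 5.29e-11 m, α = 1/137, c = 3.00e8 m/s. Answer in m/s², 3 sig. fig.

1.96e25 m/s²

r = n²a₀/Z = 8.82e-12 m, v = Zαc/n = 1.31e7 m/s
a = v²/r = (1.31e7)² / 8.82e-12 = 1.96e25 m/s²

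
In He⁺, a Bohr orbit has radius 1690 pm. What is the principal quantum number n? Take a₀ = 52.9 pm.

8

r_n = n²a₀/Z ⇒ n² = rZ/a₀ = 1690 × 2 / 52.9 ≈ 63.89
n = 8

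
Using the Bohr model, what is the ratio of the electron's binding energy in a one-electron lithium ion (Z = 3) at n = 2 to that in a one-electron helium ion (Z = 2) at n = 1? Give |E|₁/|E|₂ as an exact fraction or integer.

9/16

|E| ∝ Z^2 · n^-2
|E|₁/|E|₂ = (3/2)^2 · (2/1)^-2 = 9/16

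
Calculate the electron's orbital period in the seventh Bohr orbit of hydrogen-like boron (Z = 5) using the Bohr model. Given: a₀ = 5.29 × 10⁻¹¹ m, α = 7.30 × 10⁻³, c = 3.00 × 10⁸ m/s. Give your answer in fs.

2.08 fs

r = n²a₀/Z = 7²·5.29 × 10⁻¹¹/5 = 5.18 × 10⁻¹⁰ m
v = Zαc/n = 5·0.00730·3.00 × 10⁸/7 = 1.56 × 10⁶ m/s
T = 2πr/v = 2.08 × 10⁻¹⁵ s = 2.08 fs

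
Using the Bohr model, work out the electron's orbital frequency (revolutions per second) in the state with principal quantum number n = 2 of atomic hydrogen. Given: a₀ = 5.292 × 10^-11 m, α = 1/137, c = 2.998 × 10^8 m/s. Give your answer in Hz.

8.227 × 10^14 Hz

r = n²a₀/Z = 2.117 × 10^-10 m, v = Zαc/n = 1.094 × 10^6 m/s
f = v/(2πr) = 8.227 × 10^14 Hz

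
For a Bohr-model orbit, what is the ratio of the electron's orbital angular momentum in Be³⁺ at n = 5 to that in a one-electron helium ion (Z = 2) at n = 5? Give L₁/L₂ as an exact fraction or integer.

L = nℏ is independent of Z.
L₁/L₂ = n₁/n₂ = 5/5 = 1

1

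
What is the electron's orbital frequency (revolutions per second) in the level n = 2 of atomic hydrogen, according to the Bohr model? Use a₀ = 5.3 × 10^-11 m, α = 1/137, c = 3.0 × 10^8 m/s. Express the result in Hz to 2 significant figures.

8.2 × 10^14 Hz

r = n²a₀/Z = 2.1 × 10^-10 m, v = Zαc/n = 1.1 × 10^6 m/s
f = v/(2πr) = 8.2 × 10^14 Hz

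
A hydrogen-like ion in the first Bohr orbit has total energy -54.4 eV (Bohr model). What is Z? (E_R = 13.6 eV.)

2

E_n = −E_R Z²/n² ⇒ Z² = −E_n n²/E_R = 54.4 × 1² / 13.6 ≈ 4.00
Z = 2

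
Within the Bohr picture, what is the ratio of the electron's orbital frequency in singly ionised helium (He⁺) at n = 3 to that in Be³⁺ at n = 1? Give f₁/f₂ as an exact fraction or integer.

f ∝ Z^2 · n^-3
f₁/f₂ = (2/4)^2 · (3/1)^-3 = 1/108

1/108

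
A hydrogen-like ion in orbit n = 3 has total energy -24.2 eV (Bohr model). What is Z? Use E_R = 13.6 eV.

4

E_n = −E_R Z²/n² ⇒ Z² = −E_n n²/E_R = 24.2 × 3² / 13.6 ≈ 16.01
Z = 4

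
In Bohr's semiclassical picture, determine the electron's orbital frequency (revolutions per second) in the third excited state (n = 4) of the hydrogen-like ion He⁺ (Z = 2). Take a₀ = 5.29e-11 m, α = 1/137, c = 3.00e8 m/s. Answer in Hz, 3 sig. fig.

4.12e14 Hz

r = n²a₀/Z = 4.23e-10 m, v = Zαc/n = 1.09e6 m/s
f = v/(2πr) = 4.12e14 Hz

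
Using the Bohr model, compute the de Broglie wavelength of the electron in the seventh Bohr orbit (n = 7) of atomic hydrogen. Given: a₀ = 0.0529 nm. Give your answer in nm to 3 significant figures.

The Bohr quantisation condition is nλ = 2πr_n.
r_n = n²a₀/Z = 2.59 nm
λ = 2πr_n/n = 2π·2.59/7 = 2.33 nm

2.33 nm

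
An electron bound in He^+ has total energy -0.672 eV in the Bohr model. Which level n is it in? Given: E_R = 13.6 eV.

9

E_n = −E_R Z²/n² ⇒ n² = E_R Z²/(−E_n) = 13.6 × 2² / 0.672 ≈ 80.95
n = 9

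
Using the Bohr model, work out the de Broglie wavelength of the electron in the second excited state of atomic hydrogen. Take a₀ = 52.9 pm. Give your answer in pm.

997 pm

The Bohr quantisation condition is nλ = 2πr_n.
r_n = n²a₀/Z = 476 pm
λ = 2πr_n/n = 2π·476/3 = 997 pm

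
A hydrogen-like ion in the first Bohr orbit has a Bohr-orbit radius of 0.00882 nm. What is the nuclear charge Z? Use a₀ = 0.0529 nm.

r_n = n²a₀/Z ⇒ Z = n²a₀/r = 1² × 0.0529 / 0.00882 ≈ 6.00
Z = 6

6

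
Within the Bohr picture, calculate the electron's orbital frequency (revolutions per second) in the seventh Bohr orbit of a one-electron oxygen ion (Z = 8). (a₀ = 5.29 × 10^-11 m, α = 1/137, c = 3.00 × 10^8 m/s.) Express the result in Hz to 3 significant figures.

r = n²a₀/Z = 3.24 × 10^-10 m, v = Zαc/n = 2.50 × 10^6 m/s
f = v/(2πr) = 1.23 × 10^15 Hz

1.23 × 10^15 Hz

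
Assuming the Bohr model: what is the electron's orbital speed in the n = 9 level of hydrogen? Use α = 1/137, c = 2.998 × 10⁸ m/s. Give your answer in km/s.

243.1 km/s

v_n = Zαc/n = 1 × 0.007299 × 2.998 × 10⁸ / 9
    = 243.1 km/s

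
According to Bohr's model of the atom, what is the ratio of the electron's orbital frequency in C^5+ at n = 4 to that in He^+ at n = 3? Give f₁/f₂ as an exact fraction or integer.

243/64

f ∝ Z^2 · n^-3
f₁/f₂ = (6/2)^2 · (4/3)^-3 = 243/64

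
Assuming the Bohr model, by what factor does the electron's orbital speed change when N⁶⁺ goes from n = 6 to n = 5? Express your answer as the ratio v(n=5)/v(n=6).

v ∝ Z^1 · n^-1; with Z fixed, v ∝ n^-1.
v(n=5)/v(n=6) = (5/6)^-1 = 6/5

6/5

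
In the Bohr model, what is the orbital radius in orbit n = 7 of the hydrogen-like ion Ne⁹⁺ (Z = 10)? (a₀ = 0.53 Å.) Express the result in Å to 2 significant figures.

r_n = n²a₀/Z = 7² × 0.53 / 10
    = 49 × 0.53 / 10 = 2.6 Å

2.6 Å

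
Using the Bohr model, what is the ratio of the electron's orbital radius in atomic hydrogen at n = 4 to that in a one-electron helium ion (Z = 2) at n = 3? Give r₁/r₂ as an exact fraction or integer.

r ∝ Z^-1 · n^2
r₁/r₂ = (1/2)^-1 · (4/3)^2 = 32/9

32/9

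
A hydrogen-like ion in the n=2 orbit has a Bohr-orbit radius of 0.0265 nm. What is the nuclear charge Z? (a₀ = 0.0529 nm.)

r_n = n²a₀/Z ⇒ Z = n²a₀/r = 2² × 0.0529 / 0.0265 ≈ 7.98
Z = 8

8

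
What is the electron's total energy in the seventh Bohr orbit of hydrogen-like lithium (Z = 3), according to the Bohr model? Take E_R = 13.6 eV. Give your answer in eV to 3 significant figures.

E_n = −E_R·Z²/n² = −13.6 × 3²/7² = -2.50 eV

-2.50 eV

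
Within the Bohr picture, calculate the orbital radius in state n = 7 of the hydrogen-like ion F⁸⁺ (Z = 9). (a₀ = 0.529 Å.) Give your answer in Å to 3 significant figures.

r_n = n²a₀/Z = 7² × 0.529 / 9
    = 49 × 0.529 / 9 = 2.88 Å

2.88 Å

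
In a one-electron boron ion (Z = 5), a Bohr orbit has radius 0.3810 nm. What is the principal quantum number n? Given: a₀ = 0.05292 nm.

6

r_n = n²a₀/Z ⇒ n² = rZ/a₀ = 0.3810 × 5 / 0.05292 ≈ 36.00
n = 6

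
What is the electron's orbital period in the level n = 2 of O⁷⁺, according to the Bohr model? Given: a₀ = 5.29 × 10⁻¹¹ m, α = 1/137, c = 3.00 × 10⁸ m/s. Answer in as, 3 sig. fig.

19.0 as

r = n²a₀/Z = 2²·5.29 × 10⁻¹¹/8 = 2.65 × 10⁻¹¹ m
v = Zαc/n = 8·0.00730·3.00 × 10⁸/2 = 8.76 × 10⁶ m/s
T = 2πr/v = 1.90 × 10⁻¹⁷ s = 19.0 as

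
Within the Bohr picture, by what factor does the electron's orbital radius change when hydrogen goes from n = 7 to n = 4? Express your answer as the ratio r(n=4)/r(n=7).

16/49

r ∝ Z^-1 · n^2; with Z fixed, r ∝ n^2.
r(n=4)/r(n=7) = (4/7)^2 = 16/49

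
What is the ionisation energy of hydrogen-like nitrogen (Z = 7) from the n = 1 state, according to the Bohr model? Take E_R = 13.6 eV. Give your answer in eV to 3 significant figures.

666 eV

E_n = −E_R·Z²/n² = −13.6 × 7²/1² eV = -666 eV
Ionisation energy = −E_n = 666 eV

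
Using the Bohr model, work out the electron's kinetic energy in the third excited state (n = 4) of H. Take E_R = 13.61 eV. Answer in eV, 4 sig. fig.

For a Coulomb orbit the virial theorem gives K = −E_n.
E_n = −E_R·Z²/n², so K = E_R·Z²/n² = 13.61 × 1²/4² = 0.8506 eV

0.8506 eV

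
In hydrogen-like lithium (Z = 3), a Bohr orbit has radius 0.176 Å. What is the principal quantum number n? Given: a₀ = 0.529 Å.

1

r_n = n²a₀/Z ⇒ n² = rZ/a₀ = 0.176 × 3 / 0.529 ≈ 1.00
n = 1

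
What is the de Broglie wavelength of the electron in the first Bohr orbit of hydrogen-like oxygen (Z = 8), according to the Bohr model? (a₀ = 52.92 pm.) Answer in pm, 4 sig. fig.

41.56 pm

The Bohr quantisation condition is nλ = 2πr_n.
r_n = n²a₀/Z = 6.615 pm
λ = 2πr_n/n = 2π·6.615/1 = 41.56 pm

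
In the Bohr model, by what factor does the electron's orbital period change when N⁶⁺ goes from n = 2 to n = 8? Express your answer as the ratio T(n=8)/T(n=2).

64

T ∝ Z^-2 · n^3; with Z fixed, T ∝ n^3.
T(n=8)/T(n=2) = (8/2)^3 = 64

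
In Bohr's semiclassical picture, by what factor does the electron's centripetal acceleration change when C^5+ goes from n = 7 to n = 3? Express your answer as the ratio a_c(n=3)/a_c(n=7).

a_c ∝ Z^3 · n^-4; with Z fixed, a_c ∝ n^-4.
a_c(n=3)/a_c(n=7) = (3/7)^-4 = 2401/81

2401/81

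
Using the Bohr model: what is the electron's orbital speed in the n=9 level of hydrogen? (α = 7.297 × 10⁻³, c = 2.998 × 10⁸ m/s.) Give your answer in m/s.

2.431 × 10⁵ m/s

v_n = Zαc/n = 1 × 0.007297 × 2.998 × 10⁸ / 9
    = 2.431 × 10⁵ m/s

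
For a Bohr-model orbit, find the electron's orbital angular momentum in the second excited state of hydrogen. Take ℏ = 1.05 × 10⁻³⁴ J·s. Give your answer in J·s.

L_n = nℏ = 3 × 1.05 × 10⁻³⁴ = 3.15 × 10⁻³⁴ J·s

3.15 × 10⁻³⁴ J·s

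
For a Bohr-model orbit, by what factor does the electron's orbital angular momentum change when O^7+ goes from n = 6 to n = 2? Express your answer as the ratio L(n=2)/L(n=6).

L = nℏ depends only on n, so L ∝ n.
L(n=2)/L(n=6) = (2/6)^1 = 1/3

1/3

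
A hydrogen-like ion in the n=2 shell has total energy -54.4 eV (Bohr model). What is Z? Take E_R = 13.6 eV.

4

E_n = −E_R Z²/n² ⇒ Z² = −E_n n²/E_R = 54.4 × 2² / 13.6 ≈ 16.00
Z = 4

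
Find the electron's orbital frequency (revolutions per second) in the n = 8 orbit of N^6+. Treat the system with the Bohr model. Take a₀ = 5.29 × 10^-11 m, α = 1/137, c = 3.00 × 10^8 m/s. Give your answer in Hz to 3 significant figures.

6.31 × 10^14 Hz

r = n²a₀/Z = 4.84 × 10^-10 m, v = Zαc/n = 1.92 × 10^6 m/s
f = v/(2πr) = 6.31 × 10^14 Hz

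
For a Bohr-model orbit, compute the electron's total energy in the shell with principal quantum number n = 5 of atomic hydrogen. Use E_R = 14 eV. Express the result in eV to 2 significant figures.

E_n = −E_R·Z²/n² = −14 × 1²/5² = -0.56 eV

-0.56 eV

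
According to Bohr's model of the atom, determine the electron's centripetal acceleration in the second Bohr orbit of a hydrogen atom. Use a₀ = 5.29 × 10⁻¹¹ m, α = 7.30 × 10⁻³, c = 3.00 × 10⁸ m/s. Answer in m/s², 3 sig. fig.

5.67 × 10²¹ m/s²

r = n²a₀/Z = 2.12 × 10⁻¹⁰ m, v = Zαc/n = 1.09 × 10⁶ m/s
a = v²/r = (1.09 × 10⁶)² / 2.12 × 10⁻¹⁰ = 5.67 × 10²¹ m/s²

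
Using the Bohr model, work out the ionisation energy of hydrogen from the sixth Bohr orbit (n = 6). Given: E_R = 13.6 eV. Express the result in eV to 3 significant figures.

E_n = −E_R·Z²/n² = −13.6 × 1²/6² eV = -0.378 eV
Ionisation energy = −E_n = 0.378 eV

0.378 eV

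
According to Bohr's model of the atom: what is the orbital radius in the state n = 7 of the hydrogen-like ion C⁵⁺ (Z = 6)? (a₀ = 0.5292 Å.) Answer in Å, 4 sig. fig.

4.322 Å

r_n = n²a₀/Z = 7² × 0.5292 / 6
    = 49 × 0.5292 / 6 = 4.322 Å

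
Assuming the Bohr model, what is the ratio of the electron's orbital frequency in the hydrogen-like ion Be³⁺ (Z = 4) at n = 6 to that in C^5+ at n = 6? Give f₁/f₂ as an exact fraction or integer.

4/9

f ∝ Z^2 · n^-3
f₁/f₂ = (4/6)^2 · (6/6)^-3 = 4/9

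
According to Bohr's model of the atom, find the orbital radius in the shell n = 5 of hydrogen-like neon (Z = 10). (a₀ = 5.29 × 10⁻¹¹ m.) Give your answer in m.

r_n = n²a₀/Z = 5² × 5.29 × 10⁻¹¹ / 10
    = 25 × 5.29 × 10⁻¹¹ / 10 = 1.32 × 10⁻¹⁰ m

1.32 × 10⁻¹⁰ m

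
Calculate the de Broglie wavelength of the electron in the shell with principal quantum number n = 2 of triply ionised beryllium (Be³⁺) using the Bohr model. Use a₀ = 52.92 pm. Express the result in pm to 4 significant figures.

166.3 pm

The Bohr quantisation condition is nλ = 2πr_n.
r_n = n²a₀/Z = 52.92 pm
λ = 2πr_n/n = 2π·52.92/2 = 166.3 pm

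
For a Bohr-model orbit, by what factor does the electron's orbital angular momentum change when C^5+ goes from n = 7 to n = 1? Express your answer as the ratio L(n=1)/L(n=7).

L = nℏ depends only on n, so L ∝ n.
L(n=1)/L(n=7) = (1/7)^1 = 1/7

1/7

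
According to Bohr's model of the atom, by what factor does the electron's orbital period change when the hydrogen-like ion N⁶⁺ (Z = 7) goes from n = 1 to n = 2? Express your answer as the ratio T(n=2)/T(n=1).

T ∝ Z^-2 · n^3; with Z fixed, T ∝ n^3.
T(n=2)/T(n=1) = (2/1)^3 = 8

8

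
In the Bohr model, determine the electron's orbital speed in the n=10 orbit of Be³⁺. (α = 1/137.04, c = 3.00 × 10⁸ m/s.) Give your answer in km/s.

876 km/s

v_n = Zαc/n = 4 × 0.00730 × 3.00 × 10⁸ / 10
    = 876 km/s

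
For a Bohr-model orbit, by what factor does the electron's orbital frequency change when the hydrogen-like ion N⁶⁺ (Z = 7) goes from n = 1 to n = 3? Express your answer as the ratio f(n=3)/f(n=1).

f ∝ Z^2 · n^-3; with Z fixed, f ∝ n^-3.
f(n=3)/f(n=1) = (3/1)^-3 = 1/27

1/27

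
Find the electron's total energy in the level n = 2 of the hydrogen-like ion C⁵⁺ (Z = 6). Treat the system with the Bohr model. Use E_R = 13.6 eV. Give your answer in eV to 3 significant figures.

E_n = −E_R·Z²/n² = −13.6 × 6²/2² = -122 eV

-122 eV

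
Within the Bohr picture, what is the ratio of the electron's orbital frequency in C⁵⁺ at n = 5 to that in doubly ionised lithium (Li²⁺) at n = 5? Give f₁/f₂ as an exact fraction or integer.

4

f ∝ Z^2 · n^-3
f₁/f₂ = (6/3)^2 · (5/5)^-3 = 4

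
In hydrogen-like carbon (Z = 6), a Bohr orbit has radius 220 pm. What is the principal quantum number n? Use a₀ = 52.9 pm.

r_n = n²a₀/Z ⇒ n² = rZ/a₀ = 220 × 6 / 52.9 ≈ 24.95
n = 5

5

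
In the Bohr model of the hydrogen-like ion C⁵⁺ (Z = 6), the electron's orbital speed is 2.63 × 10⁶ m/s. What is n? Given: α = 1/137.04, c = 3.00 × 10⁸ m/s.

v_n = Zαc/n ⇒ n = Zαc/v = 6 × 0.00730 × 3.00 × 10⁸ / 2.63 × 10⁶ ≈ 4.99
n = 5

5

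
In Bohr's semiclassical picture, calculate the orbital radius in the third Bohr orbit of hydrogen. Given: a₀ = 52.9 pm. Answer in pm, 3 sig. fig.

r_n = n²a₀/Z = 3² × 52.9 / 1
    = 9 × 52.9 / 1 = 476 pm

476 pm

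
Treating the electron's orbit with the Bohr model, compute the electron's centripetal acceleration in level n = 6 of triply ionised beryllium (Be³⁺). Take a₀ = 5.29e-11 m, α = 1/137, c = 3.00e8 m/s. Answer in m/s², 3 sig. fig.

r = n²a₀/Z = 4.76e-10 m, v = Zαc/n = 1.46e6 m/s
a = v²/r = (1.46e6)² / 4.76e-10 = 4.48e21 m/s²

4.48e21 m/s²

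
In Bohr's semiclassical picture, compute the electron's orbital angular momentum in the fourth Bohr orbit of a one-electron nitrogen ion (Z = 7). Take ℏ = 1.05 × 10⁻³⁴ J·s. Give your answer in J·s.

L_n = nℏ = 4 × 1.05 × 10⁻³⁴ = 4.20 × 10⁻³⁴ J·s

4.20 × 10⁻³⁴ J·s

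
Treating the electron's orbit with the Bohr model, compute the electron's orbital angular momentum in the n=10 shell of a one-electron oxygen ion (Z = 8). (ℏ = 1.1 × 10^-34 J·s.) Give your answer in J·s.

L_n = nℏ = 10 × 1.1 × 10^-34 = 1.1 × 10^-33 J·s

1.1 × 10^-33 J·s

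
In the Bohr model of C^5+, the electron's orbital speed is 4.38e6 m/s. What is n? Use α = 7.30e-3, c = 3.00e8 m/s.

3

v_n = Zαc/n ⇒ n = Zαc/v = 6 × 0.00730 × 3.00e8 / 4.38e6 ≈ 3.00
n = 3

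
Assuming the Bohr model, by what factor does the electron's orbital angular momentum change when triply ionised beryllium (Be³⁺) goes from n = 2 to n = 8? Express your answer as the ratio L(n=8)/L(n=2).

4

L = nℏ depends only on n, so L ∝ n.
L(n=8)/L(n=2) = (8/2)^1 = 4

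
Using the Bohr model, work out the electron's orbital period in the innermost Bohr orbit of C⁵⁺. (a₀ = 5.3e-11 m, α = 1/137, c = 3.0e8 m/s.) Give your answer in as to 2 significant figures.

r = n²a₀/Z = 1²·5.3e-11/6 = 8.8e-12 m
v = Zαc/n = 6·0.0073·3.0e8/1 = 1.3e7 m/s
T = 2πr/v = 4.2e-18 s = 4.2 as

4.2 as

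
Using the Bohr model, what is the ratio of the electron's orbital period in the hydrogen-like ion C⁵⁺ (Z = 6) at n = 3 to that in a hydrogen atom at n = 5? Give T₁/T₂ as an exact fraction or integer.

3/500

T ∝ Z^-2 · n^3
T₁/T₂ = (6/1)^-2 · (3/5)^3 = 3/500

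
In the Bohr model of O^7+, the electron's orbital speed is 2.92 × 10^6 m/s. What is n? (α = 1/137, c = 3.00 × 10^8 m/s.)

v_n = Zαc/n ⇒ n = Zαc/v = 8 × 0.00730 × 3.00 × 10^8 / 2.92 × 10^6 ≈ 6.00
n = 6

6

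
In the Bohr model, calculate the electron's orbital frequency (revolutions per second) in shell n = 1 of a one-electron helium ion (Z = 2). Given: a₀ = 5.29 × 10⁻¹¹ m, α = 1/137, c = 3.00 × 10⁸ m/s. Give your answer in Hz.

r = n²a₀/Z = 2.65 × 10⁻¹¹ m, v = Zαc/n = 4.38 × 10⁶ m/s
f = v/(2πr) = 2.64 × 10¹⁶ Hz

2.64 × 10¹⁶ Hz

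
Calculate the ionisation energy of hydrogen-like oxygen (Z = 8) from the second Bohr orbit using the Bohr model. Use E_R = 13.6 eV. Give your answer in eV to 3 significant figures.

218 eV

E_n = −E_R·Z²/n² = −13.6 × 8²/2² eV = -218 eV
Ionisation energy = −E_n = 218 eV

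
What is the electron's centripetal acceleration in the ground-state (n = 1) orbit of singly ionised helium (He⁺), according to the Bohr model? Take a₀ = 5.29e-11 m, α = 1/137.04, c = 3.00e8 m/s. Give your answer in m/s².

r = n²a₀/Z = 2.65e-11 m, v = Zαc/n = 4.38e6 m/s
a = v²/r = (4.38e6)² / 2.65e-11 = 7.25e23 m/s²

7.25e23 m/s²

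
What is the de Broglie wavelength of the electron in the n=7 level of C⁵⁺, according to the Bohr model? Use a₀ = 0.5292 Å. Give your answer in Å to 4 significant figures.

3.879 Å

The Bohr quantisation condition is nλ = 2πr_n.
r_n = n²a₀/Z = 4.322 Å
λ = 2πr_n/n = 2π·4.322/7 = 3.879 Å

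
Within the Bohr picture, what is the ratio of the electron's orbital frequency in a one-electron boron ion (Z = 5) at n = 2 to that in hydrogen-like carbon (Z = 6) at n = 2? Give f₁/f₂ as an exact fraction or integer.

f ∝ Z^2 · n^-3
f₁/f₂ = (5/6)^2 · (2/2)^-3 = 25/36

25/36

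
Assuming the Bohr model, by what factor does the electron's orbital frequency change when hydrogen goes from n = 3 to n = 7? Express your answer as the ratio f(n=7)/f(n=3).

27/343

f ∝ Z^2 · n^-3; with Z fixed, f ∝ n^-3.
f(n=7)/f(n=3) = (7/3)^-3 = 27/343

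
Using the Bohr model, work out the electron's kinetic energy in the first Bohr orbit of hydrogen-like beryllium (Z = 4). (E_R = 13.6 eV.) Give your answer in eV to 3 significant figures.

218 eV

For a Coulomb orbit the virial theorem gives K = −E_n.
E_n = −E_R·Z²/n², so K = E_R·Z²/n² = 13.6 × 4²/1² = 218 eV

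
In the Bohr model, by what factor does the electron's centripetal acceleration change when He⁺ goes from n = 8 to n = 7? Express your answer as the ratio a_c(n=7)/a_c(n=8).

4096/2401

a_c ∝ Z^3 · n^-4; with Z fixed, a_c ∝ n^-4.
a_c(n=7)/a_c(n=8) = (7/8)^-4 = 4096/2401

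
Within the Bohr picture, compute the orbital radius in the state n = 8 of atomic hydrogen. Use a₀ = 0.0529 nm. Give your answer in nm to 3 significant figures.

r_n = n²a₀/Z = 8² × 0.0529 / 1
    = 64 × 0.0529 / 1 = 3.39 nm

3.39 nm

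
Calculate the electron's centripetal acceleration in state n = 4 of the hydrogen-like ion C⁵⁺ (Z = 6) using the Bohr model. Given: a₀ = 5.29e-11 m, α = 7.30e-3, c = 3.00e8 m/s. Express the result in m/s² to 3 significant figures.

7.65e22 m/s²

r = n²a₀/Z = 1.41e-10 m, v = Zαc/n = 3.29e6 m/s
a = v²/r = (3.29e6)² / 1.41e-10 = 7.65e22 m/s²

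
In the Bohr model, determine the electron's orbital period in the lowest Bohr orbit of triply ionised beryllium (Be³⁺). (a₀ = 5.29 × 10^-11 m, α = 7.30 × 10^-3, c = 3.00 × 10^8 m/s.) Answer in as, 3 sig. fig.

9.49 as

r = n²a₀/Z = 1²·5.29 × 10^-11/4 = 1.32 × 10^-11 m
v = Zαc/n = 4·0.00730·3.00 × 10^8/1 = 8.76 × 10^6 m/s
T = 2πr/v = 9.49 × 10^-18 s = 9.49 as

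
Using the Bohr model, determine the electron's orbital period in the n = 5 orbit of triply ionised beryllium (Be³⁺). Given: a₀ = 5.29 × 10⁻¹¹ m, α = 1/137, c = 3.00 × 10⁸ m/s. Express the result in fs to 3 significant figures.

1.19 fs

r = n²a₀/Z = 5²·5.29 × 10⁻¹¹/4 = 3.31 × 10⁻¹⁰ m
v = Zαc/n = 4·0.00730·3.00 × 10⁸/5 = 1.75 × 10⁶ m/s
T = 2πr/v = 1.19 × 10⁻¹⁵ s = 1.19 fs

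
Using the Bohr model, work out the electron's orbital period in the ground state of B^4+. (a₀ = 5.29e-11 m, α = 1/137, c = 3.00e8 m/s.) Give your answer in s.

r = n²a₀/Z = 1²·5.29e-11/5 = 1.06e-11 m
v = Zαc/n = 5·0.00730·3.00e8/1 = 1.09e7 m/s
T = 2πr/v = 6.07e-18 s

6.07e-18 s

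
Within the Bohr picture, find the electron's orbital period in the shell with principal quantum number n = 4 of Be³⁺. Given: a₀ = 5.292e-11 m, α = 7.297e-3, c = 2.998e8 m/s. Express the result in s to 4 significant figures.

r = n²a₀/Z = 4²·5.292e-11/4 = 2.117e-10 m
v = Zαc/n = 4·0.007297·2.998e8/4 = 2.188e6 m/s
T = 2πr/v = 6.080e-16 s

6.080e-16 s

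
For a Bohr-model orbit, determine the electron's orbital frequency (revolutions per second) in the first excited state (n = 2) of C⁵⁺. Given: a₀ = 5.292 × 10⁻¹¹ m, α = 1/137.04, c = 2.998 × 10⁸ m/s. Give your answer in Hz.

2.961 × 10¹⁶ Hz

r = n²a₀/Z = 3.528 × 10⁻¹¹ m, v = Zαc/n = 6.563 × 10⁶ m/s
f = v/(2πr) = 2.961 × 10¹⁶ Hz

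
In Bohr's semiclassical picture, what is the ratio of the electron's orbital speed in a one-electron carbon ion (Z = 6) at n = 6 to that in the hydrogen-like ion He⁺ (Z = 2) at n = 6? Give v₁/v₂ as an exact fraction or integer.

v ∝ Z^1 · n^-1
v₁/v₂ = (6/2)^1 · (6/6)^-1 = 3

3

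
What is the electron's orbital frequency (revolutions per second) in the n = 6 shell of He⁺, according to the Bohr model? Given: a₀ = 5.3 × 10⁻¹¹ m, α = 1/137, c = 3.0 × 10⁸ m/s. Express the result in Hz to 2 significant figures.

r = n²a₀/Z = 9.5 × 10⁻¹⁰ m, v = Zαc/n = 7.3 × 10⁵ m/s
f = v/(2πr) = 1.2 × 10¹⁴ Hz

1.2 × 10¹⁴ Hz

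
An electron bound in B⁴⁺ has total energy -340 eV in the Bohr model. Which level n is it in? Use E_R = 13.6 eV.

1

E_n = −E_R Z²/n² ⇒ n² = E_R Z²/(−E_n) = 13.6 × 5² / 340 ≈ 1.00
n = 1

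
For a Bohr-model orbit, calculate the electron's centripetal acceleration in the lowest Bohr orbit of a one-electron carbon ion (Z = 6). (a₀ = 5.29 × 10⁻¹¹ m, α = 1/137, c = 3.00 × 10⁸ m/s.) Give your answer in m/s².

r = n²a₀/Z = 8.82 × 10⁻¹² m, v = Zαc/n = 1.31 × 10⁷ m/s
a = v²/r = (1.31 × 10⁷)² / 8.82 × 10⁻¹² = 1.96 × 10²⁵ m/s²

1.96 × 10²⁵ m/s²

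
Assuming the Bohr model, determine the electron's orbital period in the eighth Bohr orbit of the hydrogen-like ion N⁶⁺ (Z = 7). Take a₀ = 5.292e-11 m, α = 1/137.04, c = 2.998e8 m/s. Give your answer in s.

1.588e-15 s

r = n²a₀/Z = 8²·5.292e-11/7 = 4.838e-10 m
v = Zαc/n = 7·0.007297·2.998e8/8 = 1.914e6 m/s
T = 2πr/v = 1.588e-15 s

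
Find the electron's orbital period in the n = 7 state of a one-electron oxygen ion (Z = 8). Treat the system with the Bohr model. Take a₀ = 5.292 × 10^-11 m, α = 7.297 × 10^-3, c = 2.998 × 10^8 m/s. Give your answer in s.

8.146 × 10^-16 s

r = n²a₀/Z = 7²·5.292 × 10^-11/8 = 3.241 × 10^-10 m
v = Zαc/n = 8·0.007297·2.998 × 10^8/7 = 2.500 × 10^6 m/s
T = 2πr/v = 8.146 × 10^-16 s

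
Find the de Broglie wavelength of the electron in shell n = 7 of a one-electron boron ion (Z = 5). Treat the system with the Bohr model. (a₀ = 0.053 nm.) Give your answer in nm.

0.47 nm

The Bohr quantisation condition is nλ = 2πr_n.
r_n = n²a₀/Z = 0.52 nm
λ = 2πr_n/n = 2π·0.52/7 = 0.47 nm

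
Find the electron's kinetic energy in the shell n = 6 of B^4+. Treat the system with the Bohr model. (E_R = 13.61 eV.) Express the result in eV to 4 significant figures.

For a Coulomb orbit the virial theorem gives K = −E_n.
E_n = −E_R·Z²/n², so K = E_R·Z²/n² = 13.61 × 5²/6² = 9.451 eV

9.451 eV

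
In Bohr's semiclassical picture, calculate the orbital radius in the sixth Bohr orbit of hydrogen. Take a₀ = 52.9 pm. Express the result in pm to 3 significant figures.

r_n = n²a₀/Z = 6² × 52.9 / 1
    = 36 × 52.9 / 1 = 1900 pm

1900 pm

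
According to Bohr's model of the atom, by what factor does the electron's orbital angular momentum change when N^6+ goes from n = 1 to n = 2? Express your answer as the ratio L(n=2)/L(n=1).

2

L = nℏ depends only on n, so L ∝ n.
L(n=2)/L(n=1) = (2/1)^1 = 2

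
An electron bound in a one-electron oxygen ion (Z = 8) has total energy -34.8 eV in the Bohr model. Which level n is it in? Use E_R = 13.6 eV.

5

E_n = −E_R Z²/n² ⇒ n² = E_R Z²/(−E_n) = 13.6 × 8² / 34.8 ≈ 25.01
n = 5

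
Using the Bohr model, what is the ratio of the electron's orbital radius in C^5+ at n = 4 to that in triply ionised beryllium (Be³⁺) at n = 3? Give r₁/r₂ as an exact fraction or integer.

r ∝ Z^-1 · n^2
r₁/r₂ = (6/4)^-1 · (4/3)^2 = 32/27

32/27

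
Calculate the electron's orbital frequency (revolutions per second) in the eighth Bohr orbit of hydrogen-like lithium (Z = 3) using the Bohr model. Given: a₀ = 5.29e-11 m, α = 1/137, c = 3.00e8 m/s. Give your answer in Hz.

r = n²a₀/Z = 1.13e-9 m, v = Zαc/n = 8.21e5 m/s
f = v/(2πr) = 1.16e14 Hz

1.16e14 Hz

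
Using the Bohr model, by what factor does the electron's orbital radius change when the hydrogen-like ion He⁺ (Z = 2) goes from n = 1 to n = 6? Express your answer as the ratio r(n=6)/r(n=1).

36

r ∝ Z^-1 · n^2; with Z fixed, r ∝ n^2.
r(n=6)/r(n=1) = (6/1)^2 = 36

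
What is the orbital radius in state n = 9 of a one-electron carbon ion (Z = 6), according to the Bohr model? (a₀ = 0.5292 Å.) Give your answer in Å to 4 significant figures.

7.144 Å

r_n = n²a₀/Z = 9² × 0.5292 / 6
    = 81 × 0.5292 / 6 = 7.144 Å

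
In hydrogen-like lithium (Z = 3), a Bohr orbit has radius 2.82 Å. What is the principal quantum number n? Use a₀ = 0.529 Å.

r_n = n²a₀/Z ⇒ n² = rZ/a₀ = 2.82 × 3 / 0.529 ≈ 15.99
n = 4

4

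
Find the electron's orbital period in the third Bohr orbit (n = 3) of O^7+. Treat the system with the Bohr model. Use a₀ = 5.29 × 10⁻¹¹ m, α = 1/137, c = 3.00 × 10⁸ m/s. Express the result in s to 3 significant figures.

6.40 × 10⁻¹⁷ s

r = n²a₀/Z = 3²·5.29 × 10⁻¹¹/8 = 5.95 × 10⁻¹¹ m
v = Zαc/n = 8·0.00730·3.00 × 10⁸/3 = 5.84 × 10⁶ m/s
T = 2πr/v = 6.40 × 10⁻¹⁷ s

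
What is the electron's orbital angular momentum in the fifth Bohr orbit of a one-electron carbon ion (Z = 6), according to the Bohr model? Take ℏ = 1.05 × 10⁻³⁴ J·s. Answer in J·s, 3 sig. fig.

5.25 × 10⁻³⁴ J·s

L_n = nℏ = 5 × 1.05 × 10⁻³⁴ = 5.25 × 10⁻³⁴ J·s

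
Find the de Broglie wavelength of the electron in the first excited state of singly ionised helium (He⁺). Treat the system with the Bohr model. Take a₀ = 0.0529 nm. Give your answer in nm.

The Bohr quantisation condition is nλ = 2πr_n.
r_n = n²a₀/Z = 0.106 nm
λ = 2πr_n/n = 2π·0.106/2 = 0.332 nm

0.332 nm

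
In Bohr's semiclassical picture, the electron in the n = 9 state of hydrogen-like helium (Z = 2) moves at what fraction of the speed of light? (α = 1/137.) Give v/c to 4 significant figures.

0.001622

v_n = Zαc/n, so v/c = Zα/n = 2 × 0.007299 / 9 = 0.001622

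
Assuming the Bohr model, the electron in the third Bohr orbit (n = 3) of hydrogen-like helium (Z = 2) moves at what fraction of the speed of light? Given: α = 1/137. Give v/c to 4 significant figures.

v_n = Zαc/n, so v/c = Zα/n = 2 × 0.007299 / 3 = 0.004866

0.004866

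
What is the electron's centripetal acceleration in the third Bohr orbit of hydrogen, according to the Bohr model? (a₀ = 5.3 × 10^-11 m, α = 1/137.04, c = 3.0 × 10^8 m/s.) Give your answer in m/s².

r = n²a₀/Z = 4.8 × 10^-10 m, v = Zαc/n = 7.3 × 10^5 m/s
a = v²/r = (7.3 × 10^5)² / 4.8 × 10^-10 = 1.1 × 10^21 m/s²

1.1 × 10^21 m/s²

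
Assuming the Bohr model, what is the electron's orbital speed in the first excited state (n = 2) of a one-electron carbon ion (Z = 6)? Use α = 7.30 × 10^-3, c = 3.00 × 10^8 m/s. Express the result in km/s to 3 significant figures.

6570 km/s

v_n = Zαc/n = 6 × 0.00730 × 3.00 × 10^8 / 2
    = 6570 km/s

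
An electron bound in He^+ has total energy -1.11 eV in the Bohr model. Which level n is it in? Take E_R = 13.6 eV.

E_n = −E_R Z²/n² ⇒ n² = E_R Z²/(−E_n) = 13.6 × 2² / 1.11 ≈ 49.01
n = 7

7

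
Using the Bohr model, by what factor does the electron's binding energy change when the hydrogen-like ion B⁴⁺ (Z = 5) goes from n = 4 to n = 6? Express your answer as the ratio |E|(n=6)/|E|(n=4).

|E| ∝ Z^2 · n^-2; with Z fixed, |E| ∝ n^-2.
|E|(n=6)/|E|(n=4) = (6/4)^-2 = 4/9

4/9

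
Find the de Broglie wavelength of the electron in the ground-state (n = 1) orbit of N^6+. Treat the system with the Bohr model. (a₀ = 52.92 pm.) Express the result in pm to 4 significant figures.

The Bohr quantisation condition is nλ = 2πr_n.
r_n = n²a₀/Z = 7.560 pm
λ = 2πr_n/n = 2π·7.560/1 = 47.50 pm

47.50 pm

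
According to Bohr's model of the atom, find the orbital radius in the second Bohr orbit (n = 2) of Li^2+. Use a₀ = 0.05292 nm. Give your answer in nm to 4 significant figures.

0.07056 nm

r_n = n²a₀/Z = 2² × 0.05292 / 3
    = 4 × 0.05292 / 3 = 0.07056 nm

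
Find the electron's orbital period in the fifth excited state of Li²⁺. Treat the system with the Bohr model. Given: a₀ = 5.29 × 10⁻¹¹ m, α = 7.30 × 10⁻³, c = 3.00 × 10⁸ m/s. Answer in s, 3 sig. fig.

r = n²a₀/Z = 6²·5.29 × 10⁻¹¹/3 = 6.35 × 10⁻¹⁰ m
v = Zαc/n = 3·0.00730·3.00 × 10⁸/6 = 1.09 × 10⁶ m/s
T = 2πr/v = 3.64 × 10⁻¹⁵ s

3.64 × 10⁻¹⁵ s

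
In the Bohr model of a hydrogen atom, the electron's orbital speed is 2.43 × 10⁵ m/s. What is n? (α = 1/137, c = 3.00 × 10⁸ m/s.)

9

v_n = Zαc/n ⇒ n = Zαc/v = 1 × 0.00730 × 3.00 × 10⁸ / 2.43 × 10⁵ ≈ 9.01
n = 9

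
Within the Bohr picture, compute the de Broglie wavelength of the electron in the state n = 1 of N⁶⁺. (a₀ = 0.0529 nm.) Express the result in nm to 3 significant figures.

0.0475 nm

The Bohr quantisation condition is nλ = 2πr_n.
r_n = n²a₀/Z = 0.00756 nm
λ = 2πr_n/n = 2π·0.00756/1 = 0.0475 nm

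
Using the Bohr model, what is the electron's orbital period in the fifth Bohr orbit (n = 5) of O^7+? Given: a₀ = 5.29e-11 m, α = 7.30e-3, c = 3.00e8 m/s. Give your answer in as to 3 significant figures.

r = n²a₀/Z = 5²·5.29e-11/8 = 1.65e-10 m
v = Zαc/n = 8·0.00730·3.00e8/5 = 3.50e6 m/s
T = 2πr/v = 2.96e-16 s = 296 as

296 as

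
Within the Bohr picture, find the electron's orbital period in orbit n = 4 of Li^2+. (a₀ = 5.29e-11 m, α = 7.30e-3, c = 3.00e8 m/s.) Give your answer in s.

1.08e-15 s

r = n²a₀/Z = 4²·5.29e-11/3 = 2.82e-10 m
v = Zαc/n = 3·0.00730·3.00e8/4 = 1.64e6 m/s
T = 2πr/v = 1.08e-15 s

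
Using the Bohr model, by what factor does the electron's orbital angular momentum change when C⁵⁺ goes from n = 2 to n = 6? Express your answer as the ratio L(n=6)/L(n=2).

3

L = nℏ depends only on n, so L ∝ n.
L(n=6)/L(n=2) = (6/2)^1 = 3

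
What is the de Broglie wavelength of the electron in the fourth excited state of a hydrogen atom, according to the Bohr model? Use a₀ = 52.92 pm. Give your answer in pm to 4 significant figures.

The Bohr quantisation condition is nλ = 2πr_n.
r_n = n²a₀/Z = 1323 pm
λ = 2πr_n/n = 2π·1323/5 = 1663 pm

1663 pm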